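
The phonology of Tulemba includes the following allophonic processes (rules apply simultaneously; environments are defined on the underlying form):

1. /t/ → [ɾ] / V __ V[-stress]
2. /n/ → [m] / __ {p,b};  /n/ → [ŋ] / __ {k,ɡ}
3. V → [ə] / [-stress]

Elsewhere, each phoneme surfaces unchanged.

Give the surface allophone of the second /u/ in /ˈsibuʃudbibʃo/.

[ə]

/u/ (between /ʃ/ and /d/) occurs in an unstressed syllable → [ə] by rule 3.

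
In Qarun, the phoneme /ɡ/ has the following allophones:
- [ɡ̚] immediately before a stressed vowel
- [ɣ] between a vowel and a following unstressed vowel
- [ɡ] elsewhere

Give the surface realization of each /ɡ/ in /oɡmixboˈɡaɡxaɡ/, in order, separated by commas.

[ɡ], [ɡ̚], [ɡ], [ɡ]

Occurrence 1 (position 2): no conditioning environment matches → elsewhere allophone [ɡ].
Occurrence 2 (position 8): immediately before a stressed vowel → [ɡ̚].
Occurrence 3 (position 10): no conditioning environment matches → elsewhere allophone [ɡ].
Occurrence 4 (position 13): no conditioning environment matches → elsewhere allophone [ɡ].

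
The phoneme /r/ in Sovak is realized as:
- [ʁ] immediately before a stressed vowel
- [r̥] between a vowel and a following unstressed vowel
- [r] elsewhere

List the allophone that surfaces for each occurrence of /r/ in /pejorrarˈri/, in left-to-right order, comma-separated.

[r], [r], [r], [ʁ]

Occurrence 1 (position 5): no conditioning environment matches → elsewhere allophone [r].
Occurrence 2 (position 6): no conditioning environment matches → elsewhere allophone [r].
Occurrence 3 (position 8): no conditioning environment matches → elsewhere allophone [r].
Occurrence 4 (position 9): immediately before a stressed vowel → [ʁ].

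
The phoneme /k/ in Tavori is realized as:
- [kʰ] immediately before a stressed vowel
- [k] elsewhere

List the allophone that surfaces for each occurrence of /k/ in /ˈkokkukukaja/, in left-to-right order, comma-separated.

[kʰ], [k], [k], [k], [k]

Occurrence 1 (position 1): immediately before a stressed vowel → [kʰ].
Occurrence 2 (position 3): no conditioning environment matches → elsewhere allophone [k].
Occurrence 3 (position 4): no conditioning environment matches → elsewhere allophone [k].
Occurrence 4 (position 6): no conditioning environment matches → elsewhere allophone [k].
Occurrence 5 (position 8): no conditioning environment matches → elsewhere allophone [k].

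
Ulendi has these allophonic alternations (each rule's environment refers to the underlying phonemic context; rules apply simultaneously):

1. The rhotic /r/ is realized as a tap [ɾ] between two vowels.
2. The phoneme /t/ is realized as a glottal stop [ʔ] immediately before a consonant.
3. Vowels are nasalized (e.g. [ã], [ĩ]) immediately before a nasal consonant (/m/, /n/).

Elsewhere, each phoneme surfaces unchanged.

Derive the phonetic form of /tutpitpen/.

/t/ (word-initial) fails the environment for rule 2, so it stays [t].
/u/ (between /t/ and /t/) fails the environment for rule 3, so it stays [u].
Rule 2 applies to /t/ (between /u/ and /p/: immediately before a consonant) → [ʔ].
/p/ stays [p].
/i/ (between /p/ and /t/) fails the environment for rule 3, so it stays [i].
/t/ meets the environment for rule 2 (immediately before a consonant) → [ʔ].
/p/ — not in any rule's target class → [p].
/e/ (between /p/ and /n/): before a nasal consonant, so rule 3 applies → [ẽ].
/n/ (word-final): no rule targets it → [n].

[tuʔpiʔpẽn]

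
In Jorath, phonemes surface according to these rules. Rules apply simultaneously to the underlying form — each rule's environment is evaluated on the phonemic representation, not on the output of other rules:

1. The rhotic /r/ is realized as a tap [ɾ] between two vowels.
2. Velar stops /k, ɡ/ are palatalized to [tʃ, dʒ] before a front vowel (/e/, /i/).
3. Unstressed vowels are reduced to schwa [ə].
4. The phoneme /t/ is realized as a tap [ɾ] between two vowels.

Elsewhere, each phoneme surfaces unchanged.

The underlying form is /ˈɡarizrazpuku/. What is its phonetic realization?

/ɡ/ (word-initial): rule 2 targets it, but not before a front vowel → unchanged [ɡ].
/a/ (between /ɡ/ and /r/) is in the target of rule 3 but the environment (in an unstressed syllable) is not met → [a].
Rule 1 applies to /r/ (between /a/ and /i/: between two vowels) → [ɾ].
Rule 3 applies to /i/ (between /r/ and /z/: in an unstressed syllable) → [ə].
/z/ (between /i/ and /r/): no rule targets it → [z].
/r/ (between /z/ and /a/) fails the environment for rule 1, so it stays [r].
/a/ (between /r/ and /z/): in an unstressed syllable, so rule 3 applies → [ə].
/z/ — not in any rule's target class → [z].
/p/ (between /z/ and /u/) is unaffected → [p].
/u/ meets the environment for rule 3 (in an unstressed syllable) → [ə].
/k/ — between /u/ and /u/; rule 2 does not apply here → [k].
/u/ (word-final): in an unstressed syllable, so rule 3 applies → [ə].

[ˈɡaɾəzrəzpəkə]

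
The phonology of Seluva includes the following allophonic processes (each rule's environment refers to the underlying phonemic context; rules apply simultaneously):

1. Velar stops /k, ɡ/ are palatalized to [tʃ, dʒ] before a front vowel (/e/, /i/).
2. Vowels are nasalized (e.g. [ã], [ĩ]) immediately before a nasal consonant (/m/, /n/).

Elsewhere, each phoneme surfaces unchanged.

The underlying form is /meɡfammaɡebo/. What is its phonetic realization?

/e/ (between /m/ and /ɡ/) is in the target of rule 2 but the environment (before a nasal consonant) is not met → [e].
/ɡ/ (between /e/ and /f/): rule 1 targets it, but not before a front vowel → unchanged [ɡ].
/a/ (between /f/ and /m/) occurs before a nasal consonant → [ã] by rule 2.
/a/ (between /m/ and /ɡ/) fails the environment for rule 2, so it stays [a].
/ɡ/ meets the environment for rule 1 (before a front vowel) → [dʒ].
/e/ (between /ɡ/ and /b/) fails the environment for rule 2, so it stays [e].
/o/ — word-final; rule 2 does not apply here → [o].

[meɡfãmmadʒebo]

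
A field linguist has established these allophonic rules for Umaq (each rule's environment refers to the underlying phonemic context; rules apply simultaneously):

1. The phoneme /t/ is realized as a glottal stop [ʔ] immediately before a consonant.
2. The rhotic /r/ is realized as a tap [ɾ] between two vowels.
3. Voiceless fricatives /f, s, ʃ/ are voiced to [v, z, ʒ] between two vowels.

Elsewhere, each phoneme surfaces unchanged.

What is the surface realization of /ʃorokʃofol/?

/ʃ/ (word-initial) is in the target of rule 3 but the environment (between two vowels) is not met → [ʃ].
/o/ — not in any rule's target class → [o].
/r/ (between /o/ and /o/): between two vowels, so rule 2 applies → [ɾ].
/o/ (between /r/ and /k/) is unaffected → [o].
/k/ stays [k].
/ʃ/ — between /k/ and /o/; rule 3 does not apply here → [ʃ].
/o/ (between /ʃ/ and /f/) is unaffected → [o].
/f/ meets the environment for rule 3 (between two vowels) → [v].
/o/ stays [o].
/l/ (word-final): no rule targets it → [l].

[ʃoɾokʃovol]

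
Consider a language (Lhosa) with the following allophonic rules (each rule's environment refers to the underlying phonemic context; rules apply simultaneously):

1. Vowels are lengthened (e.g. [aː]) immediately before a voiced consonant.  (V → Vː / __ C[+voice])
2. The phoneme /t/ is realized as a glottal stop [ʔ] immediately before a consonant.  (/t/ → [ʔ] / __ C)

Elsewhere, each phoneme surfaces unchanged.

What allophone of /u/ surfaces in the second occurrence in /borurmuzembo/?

/u/ (between /m/ and /z/): before a voiced consonant, so rule 1 applies → [uː].

[uː]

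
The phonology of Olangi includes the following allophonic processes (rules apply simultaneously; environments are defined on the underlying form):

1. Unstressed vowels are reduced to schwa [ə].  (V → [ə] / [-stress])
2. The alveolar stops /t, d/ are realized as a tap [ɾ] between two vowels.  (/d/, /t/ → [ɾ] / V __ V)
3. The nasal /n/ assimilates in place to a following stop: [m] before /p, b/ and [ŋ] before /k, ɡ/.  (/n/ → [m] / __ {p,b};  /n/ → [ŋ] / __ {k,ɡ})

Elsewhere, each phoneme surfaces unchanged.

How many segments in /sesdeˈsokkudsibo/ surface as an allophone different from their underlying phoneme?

Segments that undergo a rule: /e/ → [ə] (rule 1); /e/ → [ə] (rule 1); /u/ → [ə] (rule 1); /i/ → [ə] (rule 1); /o/ → [ə] (rule 1).
All other segments surface unchanged.

5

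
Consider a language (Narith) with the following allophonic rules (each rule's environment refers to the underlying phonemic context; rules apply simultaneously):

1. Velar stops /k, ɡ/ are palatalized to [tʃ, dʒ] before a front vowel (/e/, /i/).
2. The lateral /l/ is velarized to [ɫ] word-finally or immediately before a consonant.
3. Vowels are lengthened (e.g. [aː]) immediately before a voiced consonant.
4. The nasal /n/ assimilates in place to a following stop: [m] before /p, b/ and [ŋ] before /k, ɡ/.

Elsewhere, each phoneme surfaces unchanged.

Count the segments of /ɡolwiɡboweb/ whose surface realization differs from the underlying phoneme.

Segments that undergo a rule: /o/ → [oː] (rule 3); /l/ → [ɫ] (rule 2); /i/ → [iː] (rule 3); /o/ → [oː] (rule 3); /e/ → [eː] (rule 3).
All other segments surface unchanged.

5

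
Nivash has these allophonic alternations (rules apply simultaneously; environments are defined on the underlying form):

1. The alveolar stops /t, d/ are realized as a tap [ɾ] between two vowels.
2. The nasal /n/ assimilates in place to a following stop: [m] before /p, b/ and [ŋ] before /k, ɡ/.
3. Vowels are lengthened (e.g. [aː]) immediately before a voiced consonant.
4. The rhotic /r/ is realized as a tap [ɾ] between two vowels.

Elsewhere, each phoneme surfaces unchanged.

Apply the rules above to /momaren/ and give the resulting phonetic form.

/m/ (word-initial): no rule targets it → [m].
/o/ (between /m/ and /m/) occurs before a voiced consonant → [oː] by rule 3.
/m/ stays [m].
/a/ meets the environment for rule 3 (before a voiced consonant) → [aː].
/r/ (between /a/ and /e/) occurs between two vowels → [ɾ] by rule 4.
/e/ meets the environment for rule 3 (before a voiced consonant) → [eː].
/n/ — word-final; rule 2 does not apply here → [n].

[moːmaːɾeːn]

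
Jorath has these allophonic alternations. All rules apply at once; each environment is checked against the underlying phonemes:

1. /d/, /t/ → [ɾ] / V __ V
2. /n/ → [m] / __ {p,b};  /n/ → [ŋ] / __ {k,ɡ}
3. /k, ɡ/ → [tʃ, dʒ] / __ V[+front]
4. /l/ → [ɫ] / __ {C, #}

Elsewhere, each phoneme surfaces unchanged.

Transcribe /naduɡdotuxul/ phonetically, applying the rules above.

[naɾuɡdoɾuxuɫ]

/n/ — word-initial; rule 2 does not apply here → [n].
/d/ (between /a/ and /u/): between two vowels, so rule 1 applies → [ɾ].
/ɡ/ (between /u/ and /d/): rule 3 targets it, but not before a front vowel → unchanged [ɡ].
/d/ (between /ɡ/ and /o/): rule 1 targets it, but not between two vowels → unchanged [d].
/t/ (between /o/ and /u/) occurs between two vowels → [ɾ] by rule 1.
/l/ (word-final): word-finally or immediately before a consonant, so rule 4 applies → [ɫ].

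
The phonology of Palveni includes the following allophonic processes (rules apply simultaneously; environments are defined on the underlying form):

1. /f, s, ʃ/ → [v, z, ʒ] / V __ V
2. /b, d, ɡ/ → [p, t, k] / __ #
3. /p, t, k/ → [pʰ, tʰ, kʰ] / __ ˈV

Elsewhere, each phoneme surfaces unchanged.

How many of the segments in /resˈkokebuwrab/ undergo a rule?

Segments that undergo a rule: /k/ → [kʰ] (rule 3); /b/ → [p] (rule 2).
All other segments surface unchanged.

2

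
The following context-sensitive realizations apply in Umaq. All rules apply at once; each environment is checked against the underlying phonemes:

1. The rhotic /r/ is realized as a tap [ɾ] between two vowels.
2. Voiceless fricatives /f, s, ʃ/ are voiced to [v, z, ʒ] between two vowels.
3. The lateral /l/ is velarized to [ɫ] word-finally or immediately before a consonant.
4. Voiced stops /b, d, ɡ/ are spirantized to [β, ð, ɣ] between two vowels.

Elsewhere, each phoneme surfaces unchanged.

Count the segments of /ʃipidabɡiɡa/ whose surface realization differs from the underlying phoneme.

2

Segments that undergo a rule: /d/ → [ð] (rule 4); /ɡ/ → [ɣ] (rule 4).
All other segments surface unchanged.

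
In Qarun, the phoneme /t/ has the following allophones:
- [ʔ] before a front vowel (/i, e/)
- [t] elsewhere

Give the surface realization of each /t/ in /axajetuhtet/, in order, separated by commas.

Occurrence 1 (position 6): no conditioning environment matches → elsewhere allophone [t].
Occurrence 2 (position 9): before a front vowel (/i, e/) → [ʔ].
Occurrence 3 (position 11): no conditioning environment matches → elsewhere allophone [t].

[t], [ʔ], [t]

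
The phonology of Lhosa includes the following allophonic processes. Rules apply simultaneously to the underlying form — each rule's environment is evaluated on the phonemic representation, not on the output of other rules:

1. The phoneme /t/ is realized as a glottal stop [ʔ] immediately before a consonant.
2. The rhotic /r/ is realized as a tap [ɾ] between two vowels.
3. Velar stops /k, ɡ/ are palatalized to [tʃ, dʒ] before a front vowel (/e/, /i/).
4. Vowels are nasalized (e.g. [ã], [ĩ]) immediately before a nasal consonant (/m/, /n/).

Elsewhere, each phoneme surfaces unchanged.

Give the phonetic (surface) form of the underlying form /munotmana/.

/u/ — between /m/ and /n/, before a nasal consonant — surfaces as [ũ] (rule 4).
/o/ (between /n/ and /t/) fails the environment for rule 4, so it stays [o].
/t/ (between /o/ and /m/): immediately before a consonant, so rule 1 applies → [ʔ].
/a/ (between /m/ and /n/) occurs before a nasal consonant → [ã] by rule 4.
/a/ (word-final): rule 4 targets it, but not before a nasal consonant → unchanged [a].

[mũnoʔmãna]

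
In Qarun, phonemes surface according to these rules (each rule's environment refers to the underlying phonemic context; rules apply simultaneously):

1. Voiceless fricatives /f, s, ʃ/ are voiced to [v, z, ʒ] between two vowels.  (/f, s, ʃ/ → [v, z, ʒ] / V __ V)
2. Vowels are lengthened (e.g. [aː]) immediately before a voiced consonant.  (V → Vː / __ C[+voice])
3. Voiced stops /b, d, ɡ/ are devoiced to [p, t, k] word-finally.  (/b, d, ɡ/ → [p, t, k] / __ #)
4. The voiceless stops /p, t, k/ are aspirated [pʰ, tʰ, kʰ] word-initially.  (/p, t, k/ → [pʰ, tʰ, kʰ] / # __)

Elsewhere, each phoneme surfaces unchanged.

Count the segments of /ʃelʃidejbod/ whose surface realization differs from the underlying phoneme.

Segments that undergo a rule: /e/ → [eː] (rule 2); /i/ → [iː] (rule 2); /e/ → [eː] (rule 2); /o/ → [oː] (rule 2); /d/ → [t] (rule 3).
All other segments surface unchanged.

5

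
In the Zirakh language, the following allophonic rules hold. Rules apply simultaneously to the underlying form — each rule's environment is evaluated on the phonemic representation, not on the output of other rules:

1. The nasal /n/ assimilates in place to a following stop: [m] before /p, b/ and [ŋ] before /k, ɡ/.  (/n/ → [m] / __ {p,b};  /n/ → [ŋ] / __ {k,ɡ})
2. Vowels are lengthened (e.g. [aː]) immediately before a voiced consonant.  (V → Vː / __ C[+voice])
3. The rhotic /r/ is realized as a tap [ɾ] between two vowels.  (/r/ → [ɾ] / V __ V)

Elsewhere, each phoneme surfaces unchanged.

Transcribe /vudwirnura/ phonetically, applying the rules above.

[vuːdwiːrnuːɾa]

/v/ stays [v].
/u/ (between /v/ and /d/): before a voiced consonant, so rule 2 applies → [uː].
/d/ (between /u/ and /w/) is unaffected → [d].
/w/ (between /d/ and /i/) is unaffected → [w].
/i/ meets the environment for rule 2 (before a voiced consonant) → [iː].
/r/ (between /i/ and /n/) fails the environment for rule 3, so it stays [r].
/n/ (between /r/ and /u/) fails the environment for rule 1, so it stays [n].
Rule 2 applies to /u/ (between /n/ and /r/: before a voiced consonant) → [uː].
/r/ meets the environment for rule 3 (between two vowels) → [ɾ].
/a/ (word-final) fails the environment for rule 2, so it stays [a].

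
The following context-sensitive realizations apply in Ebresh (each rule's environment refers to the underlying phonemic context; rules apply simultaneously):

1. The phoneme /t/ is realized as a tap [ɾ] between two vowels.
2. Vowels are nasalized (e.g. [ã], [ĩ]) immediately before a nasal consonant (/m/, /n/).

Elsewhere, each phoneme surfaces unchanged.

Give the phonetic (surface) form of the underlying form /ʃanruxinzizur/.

/ʃ/ — not in any rule's target class → [ʃ].
/a/ (between /ʃ/ and /n/): before a nasal consonant, so rule 2 applies → [ã].
/n/ stays [n].
/r/ stays [r].
/u/ (between /r/ and /x/) fails the environment for rule 2, so it stays [u].
/x/ — not in any rule's target class → [x].
/i/ (between /x/ and /n/): before a nasal consonant, so rule 2 applies → [ĩ].
/n/ (between /i/ and /z/): no rule targets it → [n].
/z/ stays [z].
/i/ (between /z/ and /z/) fails the environment for rule 2, so it stays [i].
/z/ (between /i/ and /u/) is unaffected → [z].
/u/ (between /z/ and /r/): rule 2 targets it, but not before a nasal consonant → unchanged [u].
/r/ (word-final) is unaffected → [r].

[ʃãnruxĩnzizur]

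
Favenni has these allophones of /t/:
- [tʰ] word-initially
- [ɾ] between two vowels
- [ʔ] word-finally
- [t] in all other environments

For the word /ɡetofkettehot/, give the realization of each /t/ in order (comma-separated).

[ɾ], [t], [t], [ʔ]

Occurrence 1 (position 3): between two vowels → [ɾ].
Occurrence 2 (position 8): no conditioning environment matches → elsewhere allophone [t].
Occurrence 3 (position 9): no conditioning environment matches → elsewhere allophone [t].
Occurrence 4 (position 13): word-finally → [ʔ].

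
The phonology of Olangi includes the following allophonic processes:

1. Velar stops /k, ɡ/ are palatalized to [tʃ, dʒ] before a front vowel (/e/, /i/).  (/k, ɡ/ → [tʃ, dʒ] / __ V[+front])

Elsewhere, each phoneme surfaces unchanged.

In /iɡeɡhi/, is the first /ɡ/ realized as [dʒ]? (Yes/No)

Yes

/ɡ/ (between /i/ and /e/): before a front vowel, so rule 1 applies → [dʒ].
The actual realization is [dʒ], which matches [dʒ].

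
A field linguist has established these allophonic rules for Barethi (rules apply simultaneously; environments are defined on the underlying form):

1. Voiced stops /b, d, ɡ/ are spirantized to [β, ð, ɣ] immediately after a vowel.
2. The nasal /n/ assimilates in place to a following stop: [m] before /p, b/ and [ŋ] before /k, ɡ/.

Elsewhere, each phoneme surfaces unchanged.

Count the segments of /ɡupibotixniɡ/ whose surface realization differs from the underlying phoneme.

2

Segments that undergo a rule: /b/ → [β] (rule 1); /ɡ/ → [ɣ] (rule 1).
All other segments surface unchanged.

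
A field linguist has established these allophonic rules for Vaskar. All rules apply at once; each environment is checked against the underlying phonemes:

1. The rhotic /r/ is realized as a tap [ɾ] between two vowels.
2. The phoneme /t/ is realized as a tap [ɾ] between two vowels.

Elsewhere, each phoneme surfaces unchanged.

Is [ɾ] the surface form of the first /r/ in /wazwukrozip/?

/r/ (between /k/ and /o/): rule 1 targets it, but not between two vowels → unchanged [r].
The actual realization is [r], not [ɾ].

No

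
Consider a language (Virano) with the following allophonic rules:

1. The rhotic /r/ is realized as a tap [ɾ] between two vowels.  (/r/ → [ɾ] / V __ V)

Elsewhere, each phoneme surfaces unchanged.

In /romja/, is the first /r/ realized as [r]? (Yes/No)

Yes

/r/ (word-initial): rule 1 targets it, but not between two vowels → unchanged [r].
The actual realization is [r], which matches [r].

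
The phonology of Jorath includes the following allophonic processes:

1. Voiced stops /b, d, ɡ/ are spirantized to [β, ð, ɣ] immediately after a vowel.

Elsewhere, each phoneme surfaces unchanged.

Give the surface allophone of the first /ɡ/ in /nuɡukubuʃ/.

/ɡ/ — between /u/ and /u/, immediately after a vowel — surfaces as [ɣ] (rule 1).

[ɣ]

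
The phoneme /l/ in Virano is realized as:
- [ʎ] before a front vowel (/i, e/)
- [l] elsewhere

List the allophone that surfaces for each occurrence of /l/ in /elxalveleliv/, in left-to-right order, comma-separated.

[l], [l], [ʎ], [ʎ]

Occurrence 1 (position 2): no conditioning environment matches → elsewhere allophone [l].
Occurrence 2 (position 5): no conditioning environment matches → elsewhere allophone [l].
Occurrence 3 (position 8): before a front vowel (/i, e/) → [ʎ].
Occurrence 4 (position 10): before a front vowel (/i, e/) → [ʎ].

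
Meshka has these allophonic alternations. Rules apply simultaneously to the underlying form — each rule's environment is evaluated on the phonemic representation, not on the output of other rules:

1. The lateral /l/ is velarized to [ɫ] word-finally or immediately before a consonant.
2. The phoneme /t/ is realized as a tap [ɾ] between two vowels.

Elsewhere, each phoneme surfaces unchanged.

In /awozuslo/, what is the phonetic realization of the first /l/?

[l]

/l/ (between /s/ and /o/) is in the target of rule 1 but the environment (word-finally or immediately before a consonant) is not met → [l].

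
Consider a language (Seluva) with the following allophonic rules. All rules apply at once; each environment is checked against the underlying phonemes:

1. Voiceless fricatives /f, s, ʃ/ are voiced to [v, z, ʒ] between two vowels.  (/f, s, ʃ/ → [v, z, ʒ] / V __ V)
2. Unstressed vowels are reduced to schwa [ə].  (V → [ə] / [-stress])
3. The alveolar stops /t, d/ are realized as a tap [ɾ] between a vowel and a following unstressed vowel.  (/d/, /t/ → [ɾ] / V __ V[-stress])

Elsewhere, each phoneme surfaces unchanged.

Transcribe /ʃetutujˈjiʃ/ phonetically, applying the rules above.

[ʃəɾəɾəjˈjiʃ]

/ʃ/ — word-initial; rule 1 does not apply here → [ʃ].
/e/ (between /ʃ/ and /t/): in an unstressed syllable, so rule 2 applies → [ə].
/t/ — between /e/ and /u/, between a vowel and a following unstressed vowel — surfaces as [ɾ] (rule 3).
/u/ (between /t/ and /t/): in an unstressed syllable, so rule 2 applies → [ə].
/t/ (between /u/ and /u/) occurs between a vowel and a following unstressed vowel → [ɾ] by rule 3.
/u/ meets the environment for rule 2 (in an unstressed syllable) → [ə].
/j/ — not in any rule's target class → [j].
/j/ stays [j].
/i/ — between /j/ and /ʃ/; rule 2 does not apply here → [i].
/ʃ/ (word-final): rule 1 targets it, but not between two vowels → unchanged [ʃ].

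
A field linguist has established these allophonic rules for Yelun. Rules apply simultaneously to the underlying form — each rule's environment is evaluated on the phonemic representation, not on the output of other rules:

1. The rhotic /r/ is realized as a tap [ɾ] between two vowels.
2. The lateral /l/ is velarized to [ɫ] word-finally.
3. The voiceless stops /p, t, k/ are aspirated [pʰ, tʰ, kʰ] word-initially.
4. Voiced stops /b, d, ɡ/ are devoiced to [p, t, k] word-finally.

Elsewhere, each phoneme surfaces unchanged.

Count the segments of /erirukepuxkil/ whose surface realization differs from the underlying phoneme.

Segments that undergo a rule: /r/ → [ɾ] (rule 1); /r/ → [ɾ] (rule 1); /l/ → [ɫ] (rule 2).
All other segments surface unchanged.

3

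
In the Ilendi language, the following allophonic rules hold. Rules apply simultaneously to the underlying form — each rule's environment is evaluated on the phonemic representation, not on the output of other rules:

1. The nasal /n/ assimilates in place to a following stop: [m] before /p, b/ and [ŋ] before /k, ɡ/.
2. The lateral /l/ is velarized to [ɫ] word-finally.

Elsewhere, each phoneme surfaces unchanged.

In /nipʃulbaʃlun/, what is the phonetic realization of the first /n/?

/n/ (word-initial): rule 1 targets it, but not before a labial or velar stop → unchanged [n].

[n]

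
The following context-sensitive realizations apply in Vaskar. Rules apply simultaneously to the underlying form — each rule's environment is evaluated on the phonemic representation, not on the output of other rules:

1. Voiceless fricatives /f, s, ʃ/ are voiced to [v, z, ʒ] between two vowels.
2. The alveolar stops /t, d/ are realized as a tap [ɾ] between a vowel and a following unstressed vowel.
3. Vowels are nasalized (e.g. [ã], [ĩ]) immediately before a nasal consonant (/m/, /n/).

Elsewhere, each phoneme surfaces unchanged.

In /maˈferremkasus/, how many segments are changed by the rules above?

Segments that undergo a rule: /f/ → [v] (rule 1); /e/ → [ẽ] (rule 3); /s/ → [z] (rule 1).
All other segments surface unchanged.

3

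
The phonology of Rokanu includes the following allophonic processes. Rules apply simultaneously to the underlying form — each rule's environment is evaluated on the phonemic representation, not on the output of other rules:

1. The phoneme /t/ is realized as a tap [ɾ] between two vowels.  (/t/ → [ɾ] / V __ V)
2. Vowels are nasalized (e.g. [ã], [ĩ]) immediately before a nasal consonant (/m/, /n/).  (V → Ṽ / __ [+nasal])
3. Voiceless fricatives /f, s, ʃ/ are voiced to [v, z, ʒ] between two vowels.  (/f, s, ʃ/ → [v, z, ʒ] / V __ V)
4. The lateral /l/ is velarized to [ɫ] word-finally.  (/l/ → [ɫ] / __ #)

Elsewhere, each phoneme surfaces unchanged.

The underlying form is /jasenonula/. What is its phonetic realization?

[jazẽnõnula]

/j/ (word-initial): no rule targets it → [j].
/a/ (between /j/ and /s/) is in the target of rule 2 but the environment (before a nasal consonant) is not met → [a].
/s/ (between /a/ and /e/): between two vowels, so rule 3 applies → [z].
/e/ (between /s/ and /n/) occurs before a nasal consonant → [ẽ] by rule 2.
/n/ — not in any rule's target class → [n].
/o/ — between /n/ and /n/, before a nasal consonant — surfaces as [õ] (rule 2).
/n/ stays [n].
/u/ (between /n/ and /l/) fails the environment for rule 2, so it stays [u].
/l/ — between /u/ and /a/; rule 4 does not apply here → [l].
/a/ — word-final; rule 2 does not apply here → [a].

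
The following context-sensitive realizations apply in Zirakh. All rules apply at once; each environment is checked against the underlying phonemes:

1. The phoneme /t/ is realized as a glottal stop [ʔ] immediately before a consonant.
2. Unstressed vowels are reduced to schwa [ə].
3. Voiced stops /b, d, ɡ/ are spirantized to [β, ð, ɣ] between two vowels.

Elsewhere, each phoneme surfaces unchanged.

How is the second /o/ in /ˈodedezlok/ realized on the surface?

Rule 2 applies to /o/ (between /l/ and /k/: in an unstressed syllable) → [ə].

[ə]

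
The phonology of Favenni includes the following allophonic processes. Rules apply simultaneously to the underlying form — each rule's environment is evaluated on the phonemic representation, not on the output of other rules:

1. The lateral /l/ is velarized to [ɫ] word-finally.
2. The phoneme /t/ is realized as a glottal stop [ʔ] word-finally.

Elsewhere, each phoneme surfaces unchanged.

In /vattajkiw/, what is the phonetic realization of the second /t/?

/t/ (between /t/ and /a/) is in the target of rule 2 but the environment (word-finally) is not met → [t].

[t]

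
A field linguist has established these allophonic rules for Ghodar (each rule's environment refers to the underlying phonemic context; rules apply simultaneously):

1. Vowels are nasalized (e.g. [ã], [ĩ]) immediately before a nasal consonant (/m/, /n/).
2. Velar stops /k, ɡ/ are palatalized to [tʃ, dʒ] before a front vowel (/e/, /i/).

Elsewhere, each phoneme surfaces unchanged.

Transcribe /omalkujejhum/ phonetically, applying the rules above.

/o/ meets the environment for rule 1 (before a nasal consonant) → [õ].
/m/ — not in any rule's target class → [m].
/a/ (between /m/ and /l/) fails the environment for rule 1, so it stays [a].
/l/ (between /a/ and /k/) is unaffected → [l].
/k/ (between /l/ and /u/): rule 2 targets it, but not before a front vowel → unchanged [k].
/u/ (between /k/ and /j/) is in the target of rule 1 but the environment (before a nasal consonant) is not met → [u].
/j/ (between /u/ and /e/): no rule targets it → [j].
/e/ (between /j/ and /j/): rule 1 targets it, but not before a nasal consonant → unchanged [e].
/j/ stays [j].
/h/ (between /j/ and /u/) is unaffected → [h].
/u/ (between /h/ and /m/): before a nasal consonant, so rule 1 applies → [ũ].
/m/ stays [m].

[õmalkujejhũm]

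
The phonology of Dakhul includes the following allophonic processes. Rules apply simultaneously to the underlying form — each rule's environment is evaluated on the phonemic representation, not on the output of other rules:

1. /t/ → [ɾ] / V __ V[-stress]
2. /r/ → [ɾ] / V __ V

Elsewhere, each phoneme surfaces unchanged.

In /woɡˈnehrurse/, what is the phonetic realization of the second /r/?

/r/ — between /u/ and /s/; rule 2 does not apply here → [r].

[r]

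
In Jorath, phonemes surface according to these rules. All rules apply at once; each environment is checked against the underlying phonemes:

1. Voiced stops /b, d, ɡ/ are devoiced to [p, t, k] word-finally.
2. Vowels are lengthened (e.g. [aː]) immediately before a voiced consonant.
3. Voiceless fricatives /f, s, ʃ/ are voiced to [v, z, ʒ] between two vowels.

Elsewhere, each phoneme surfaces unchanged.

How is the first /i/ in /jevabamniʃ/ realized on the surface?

/i/ (between /n/ and /ʃ/) is in the target of rule 2 but the environment (before a voiced consonant) is not met → [i].

[i]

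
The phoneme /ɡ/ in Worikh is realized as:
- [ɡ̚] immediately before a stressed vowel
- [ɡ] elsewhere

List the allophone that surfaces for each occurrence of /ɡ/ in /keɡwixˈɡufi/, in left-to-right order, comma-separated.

[ɡ], [ɡ̚]

Occurrence 1 (position 3): no conditioning environment matches → elsewhere allophone [ɡ].
Occurrence 2 (position 7): immediately before a stressed vowel → [ɡ̚].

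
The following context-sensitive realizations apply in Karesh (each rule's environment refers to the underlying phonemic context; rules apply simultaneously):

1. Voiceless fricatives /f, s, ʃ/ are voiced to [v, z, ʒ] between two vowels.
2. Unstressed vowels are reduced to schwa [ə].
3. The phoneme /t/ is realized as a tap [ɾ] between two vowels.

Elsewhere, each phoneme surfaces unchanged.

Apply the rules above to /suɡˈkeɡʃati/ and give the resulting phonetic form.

/s/ — word-initial; rule 1 does not apply here → [s].
Rule 2 applies to /u/ (between /s/ and /ɡ/: in an unstressed syllable) → [ə].
/e/ (between /k/ and /ɡ/) fails the environment for rule 2, so it stays [e].
/ʃ/ (between /ɡ/ and /a/) is in the target of rule 1 but the environment (between two vowels) is not met → [ʃ].
/a/ meets the environment for rule 2 (in an unstressed syllable) → [ə].
/t/ (between /a/ and /i/) occurs between two vowels → [ɾ] by rule 3.
/i/ — word-final, in an unstressed syllable — surfaces as [ə] (rule 2).

[səɡˈkeɡʃəɾə]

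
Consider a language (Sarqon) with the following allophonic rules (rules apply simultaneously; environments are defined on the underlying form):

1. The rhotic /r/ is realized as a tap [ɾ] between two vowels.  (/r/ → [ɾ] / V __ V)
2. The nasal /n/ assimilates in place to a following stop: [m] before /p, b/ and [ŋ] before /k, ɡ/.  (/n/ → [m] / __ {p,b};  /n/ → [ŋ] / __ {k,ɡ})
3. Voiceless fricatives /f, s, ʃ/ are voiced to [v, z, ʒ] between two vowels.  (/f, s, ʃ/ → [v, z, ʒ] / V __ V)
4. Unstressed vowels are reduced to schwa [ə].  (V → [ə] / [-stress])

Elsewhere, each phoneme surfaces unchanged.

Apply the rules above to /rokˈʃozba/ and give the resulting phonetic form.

/r/ (word-initial) is in the target of rule 1 but the environment (between two vowels) is not met → [r].
/o/ (between /r/ and /k/): in an unstressed syllable, so rule 4 applies → [ə].
/k/ — not in any rule's target class → [k].
/ʃ/ — between /k/ and /o/; rule 3 does not apply here → [ʃ].
/o/ — between /ʃ/ and /z/; rule 4 does not apply here → [o].
/z/ — not in any rule's target class → [z].
/b/ — not in any rule's target class → [b].
/a/ (word-final) occurs in an unstressed syllable → [ə] by rule 4.

[rəkˈʃozbə]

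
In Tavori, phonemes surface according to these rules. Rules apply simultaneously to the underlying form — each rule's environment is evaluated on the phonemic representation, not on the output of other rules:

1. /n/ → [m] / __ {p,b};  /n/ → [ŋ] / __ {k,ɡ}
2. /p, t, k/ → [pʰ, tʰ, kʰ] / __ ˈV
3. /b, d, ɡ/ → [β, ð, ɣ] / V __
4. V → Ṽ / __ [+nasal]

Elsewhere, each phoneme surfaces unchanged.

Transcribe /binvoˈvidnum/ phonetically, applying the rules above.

[bĩnvoˈviðnũm]

/b/ (word-initial): rule 3 targets it, but not immediately after a vowel → unchanged [b].
/i/ (between /b/ and /n/): before a nasal consonant, so rule 4 applies → [ĩ].
/n/ (between /i/ and /v/) is in the target of rule 1 but the environment (before a labial or velar stop) is not met → [n].
/o/ (between /v/ and /v/) fails the environment for rule 4, so it stays [o].
/i/ (between /v/ and /d/) fails the environment for rule 4, so it stays [i].
/d/ (between /i/ and /n/): immediately after a vowel, so rule 3 applies → [ð].
/n/ (between /d/ and /u/): rule 1 targets it, but not before a labial or velar stop → unchanged [n].
Rule 4 applies to /u/ (between /n/ and /m/: before a nasal consonant) → [ũ].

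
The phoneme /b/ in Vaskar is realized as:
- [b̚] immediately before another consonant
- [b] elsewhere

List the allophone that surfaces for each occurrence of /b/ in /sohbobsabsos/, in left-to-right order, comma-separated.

[b], [b̚], [b̚]

Occurrence 1 (position 4): no conditioning environment matches → elsewhere allophone [b].
Occurrence 2 (position 6): immediately before another consonant → [b̚].
Occurrence 3 (position 9): immediately before another consonant → [b̚].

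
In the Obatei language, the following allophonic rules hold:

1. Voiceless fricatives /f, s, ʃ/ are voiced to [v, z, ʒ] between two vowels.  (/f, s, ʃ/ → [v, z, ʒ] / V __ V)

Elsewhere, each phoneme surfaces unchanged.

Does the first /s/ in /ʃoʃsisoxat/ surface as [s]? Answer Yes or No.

/s/ — between /ʃ/ and /i/; rule 1 does not apply here → [s].
The actual realization is [s], which matches [s].

Yes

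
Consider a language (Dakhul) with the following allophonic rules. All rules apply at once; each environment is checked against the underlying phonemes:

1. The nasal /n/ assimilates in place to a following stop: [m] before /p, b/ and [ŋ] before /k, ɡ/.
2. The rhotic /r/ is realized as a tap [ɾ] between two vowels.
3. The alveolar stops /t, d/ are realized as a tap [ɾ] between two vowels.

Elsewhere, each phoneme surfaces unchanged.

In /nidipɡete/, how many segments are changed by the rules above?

2

Segments that undergo a rule: /d/ → [ɾ] (rule 3); /t/ → [ɾ] (rule 3).
All other segments surface unchanged.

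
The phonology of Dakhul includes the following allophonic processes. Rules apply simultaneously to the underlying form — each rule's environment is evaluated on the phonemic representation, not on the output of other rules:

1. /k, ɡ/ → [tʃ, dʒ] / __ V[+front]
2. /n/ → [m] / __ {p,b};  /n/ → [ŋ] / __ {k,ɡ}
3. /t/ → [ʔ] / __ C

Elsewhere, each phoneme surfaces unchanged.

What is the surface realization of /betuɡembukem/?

[betudʒembutʃem]

/b/ stays [b].
/e/ — not in any rule's target class → [e].
/t/ — between /e/ and /u/; rule 3 does not apply here → [t].
/u/ (between /t/ and /ɡ/): no rule targets it → [u].
/ɡ/ (between /u/ and /e/): before a front vowel, so rule 1 applies → [dʒ].
/e/ — not in any rule's target class → [e].
/m/ (between /e/ and /b/): no rule targets it → [m].
/b/ (between /m/ and /u/): no rule targets it → [b].
/u/ — not in any rule's target class → [u].
/k/ (between /u/ and /e/) occurs before a front vowel → [tʃ] by rule 1.
/e/ (between /k/ and /m/) is unaffected → [e].
/m/ (word-final): no rule targets it → [m].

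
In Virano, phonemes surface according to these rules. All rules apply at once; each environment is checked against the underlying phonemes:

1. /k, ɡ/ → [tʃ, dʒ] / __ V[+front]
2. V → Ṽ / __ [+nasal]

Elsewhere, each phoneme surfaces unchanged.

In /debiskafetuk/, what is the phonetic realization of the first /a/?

/a/ — between /k/ and /f/; rule 2 does not apply here → [a].

[a]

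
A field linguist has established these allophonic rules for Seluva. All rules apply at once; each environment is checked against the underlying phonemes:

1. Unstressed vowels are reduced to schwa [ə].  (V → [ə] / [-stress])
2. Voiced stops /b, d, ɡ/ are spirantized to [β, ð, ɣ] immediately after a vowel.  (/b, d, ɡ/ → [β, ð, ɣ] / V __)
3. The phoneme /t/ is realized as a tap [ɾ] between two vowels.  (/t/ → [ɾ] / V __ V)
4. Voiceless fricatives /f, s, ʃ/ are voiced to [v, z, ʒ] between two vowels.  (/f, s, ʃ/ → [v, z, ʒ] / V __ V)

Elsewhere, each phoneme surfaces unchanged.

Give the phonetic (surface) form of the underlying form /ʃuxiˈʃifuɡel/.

/ʃ/ (word-initial) is in the target of rule 4 but the environment (between two vowels) is not met → [ʃ].
/u/ (between /ʃ/ and /x/): in an unstressed syllable, so rule 1 applies → [ə].
/i/ — between /x/ and /ʃ/, in an unstressed syllable — surfaces as [ə] (rule 1).
/ʃ/ meets the environment for rule 4 (between two vowels) → [ʒ].
/i/ (between /ʃ/ and /f/): rule 1 targets it, but not in an unstressed syllable → unchanged [i].
/f/ meets the environment for rule 4 (between two vowels) → [v].
/u/ (between /f/ and /ɡ/): in an unstressed syllable, so rule 1 applies → [ə].
/ɡ/ (between /u/ and /e/) occurs immediately after a vowel → [ɣ] by rule 2.
/e/ (between /ɡ/ and /l/) occurs in an unstressed syllable → [ə] by rule 1.

[ʃəxəˈʒivəɣəl]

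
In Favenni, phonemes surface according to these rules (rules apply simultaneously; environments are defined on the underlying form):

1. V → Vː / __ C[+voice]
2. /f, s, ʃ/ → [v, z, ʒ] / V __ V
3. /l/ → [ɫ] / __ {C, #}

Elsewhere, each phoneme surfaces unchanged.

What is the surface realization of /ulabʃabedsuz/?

/u/ (word-initial) occurs before a voiced consonant → [uː] by rule 1.
/l/ (between /u/ and /a/) is in the target of rule 3 but the environment (word-finally or immediately before a consonant) is not met → [l].
/a/ (between /l/ and /b/) occurs before a voiced consonant → [aː] by rule 1.
/ʃ/ (between /b/ and /a/) is in the target of rule 2 but the environment (between two vowels) is not met → [ʃ].
/a/ — between /ʃ/ and /b/, before a voiced consonant — surfaces as [aː] (rule 1).
/e/ (between /b/ and /d/): before a voiced consonant, so rule 1 applies → [eː].
/s/ — between /d/ and /u/; rule 2 does not apply here → [s].
/u/ — between /s/ and /z/, before a voiced consonant — surfaces as [uː] (rule 1).

[uːlaːbʃaːbeːdsuːz]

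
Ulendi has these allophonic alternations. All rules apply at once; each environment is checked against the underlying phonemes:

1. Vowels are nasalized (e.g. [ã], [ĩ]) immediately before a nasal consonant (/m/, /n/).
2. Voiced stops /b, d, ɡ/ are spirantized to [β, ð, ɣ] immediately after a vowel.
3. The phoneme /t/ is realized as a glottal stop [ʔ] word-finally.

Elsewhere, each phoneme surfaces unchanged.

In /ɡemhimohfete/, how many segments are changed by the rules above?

Segments that undergo a rule: /e/ → [ẽ] (rule 1); /i/ → [ĩ] (rule 1).
All other segments surface unchanged.

2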